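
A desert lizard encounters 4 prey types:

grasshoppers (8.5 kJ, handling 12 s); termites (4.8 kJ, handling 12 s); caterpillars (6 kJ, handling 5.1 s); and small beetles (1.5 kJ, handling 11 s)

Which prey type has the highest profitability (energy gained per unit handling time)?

caterpillars

Profitability E/h (kJ/s): grasshoppers = 8.5/12 = 0.708, termites = 4.8/12 = 0.4, caterpillars = 6/5.1 = 1.18, small beetles = 1.5/11 = 0.136.
Ranked: caterpillars > grasshoppers > termites > small beetles.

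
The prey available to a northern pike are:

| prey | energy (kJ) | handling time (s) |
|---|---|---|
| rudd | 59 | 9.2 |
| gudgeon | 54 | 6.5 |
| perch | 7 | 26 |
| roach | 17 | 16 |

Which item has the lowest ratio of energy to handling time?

Profitability E/h (kJ/s): rudd = 59/9.2 = 6.41, gudgeon = 54/6.5 = 8.31, perch = 7/26 = 0.269, roach = 17/16 = 1.06.
Ranked: gudgeon > rudd > roach > perch.

perch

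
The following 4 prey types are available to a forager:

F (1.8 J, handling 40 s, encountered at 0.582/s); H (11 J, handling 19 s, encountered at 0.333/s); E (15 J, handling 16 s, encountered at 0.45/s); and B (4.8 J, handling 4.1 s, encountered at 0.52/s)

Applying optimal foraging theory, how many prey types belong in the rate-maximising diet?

Profitabilities (E/h, J/s): B 1.17, E 0.938, H 0.579, F 0.045. Add prey in this order while the next type's profitability exceeds the intake rate on those already taken.
Rate on top 1: 0.7969. E: 0.938 > 0.7969 → include.
Rate on top 2: 0.8949. H: 0.579 < 0.8949 → exclude; stop.
Optimal diet: B, E — 2 of 4 types.

2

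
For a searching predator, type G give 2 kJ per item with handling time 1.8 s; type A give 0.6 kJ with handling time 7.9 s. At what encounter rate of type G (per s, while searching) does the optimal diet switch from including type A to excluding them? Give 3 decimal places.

0.041 per s

The zero-one rule: include type A iff E₂/h₂ > λE₁/(1+λh₁). Equality gives the switch point.
λE₁h₂ = E₂ + λE₂h₁ ⇒ λ = E₂/(E₁h₂ − E₂h₁) = 0.6/(15.8 − 1.08) = 0.04076 per s.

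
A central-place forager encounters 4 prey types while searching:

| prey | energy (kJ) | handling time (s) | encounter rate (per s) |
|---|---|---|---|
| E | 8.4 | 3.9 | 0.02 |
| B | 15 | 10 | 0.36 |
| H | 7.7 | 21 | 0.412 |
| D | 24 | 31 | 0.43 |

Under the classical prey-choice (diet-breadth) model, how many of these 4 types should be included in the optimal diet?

Rank by E/h (kJ/s): E 2.15, B 1.5, D 0.774, H 0.367. Include each in turn until the next type's E/h falls below the running intake rate.
Rate on top 1: 0.1558. B: 1.5 > 0.1558 → include.
Rate on top 2: 1.19. D: 0.774 < 1.19 → exclude; stop.
Optimal diet: E, B — 2 of 4 types.

2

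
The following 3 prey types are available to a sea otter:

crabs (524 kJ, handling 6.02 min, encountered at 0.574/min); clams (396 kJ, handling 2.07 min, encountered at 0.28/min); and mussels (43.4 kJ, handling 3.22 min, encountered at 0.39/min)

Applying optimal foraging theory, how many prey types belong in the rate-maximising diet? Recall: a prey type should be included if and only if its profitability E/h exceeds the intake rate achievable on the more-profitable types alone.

Profitabilities (E/h, kJ/min): clams 191, crabs 87, mussels 13.5. Add prey in this order while the next type's profitability exceeds the intake rate on those already taken.
Rate on top 1: 70.19. crabs: 87 > 70.19 → include.
Rate on top 2: 81.76. mussels: 13.5 < 81.76 → exclude; stop.
Optimal diet: clams, crabs — 2 of 3 types.

2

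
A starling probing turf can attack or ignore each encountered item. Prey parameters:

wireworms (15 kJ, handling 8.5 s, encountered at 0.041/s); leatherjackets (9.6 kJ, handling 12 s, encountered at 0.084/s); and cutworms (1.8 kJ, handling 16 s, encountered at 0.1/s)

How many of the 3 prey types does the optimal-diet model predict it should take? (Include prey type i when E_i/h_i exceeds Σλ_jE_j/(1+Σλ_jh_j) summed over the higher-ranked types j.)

2

Rank by E/h (kJ/s): wireworms 1.76, leatherjackets 0.8, cutworms 0.113. Include each in turn until the next type's E/h falls below the running intake rate.
Rate on top 1: 0.4561. leatherjackets: 0.8 > 0.4561 → include.
Rate on top 2: 0.6032. cutworms: 0.113 < 0.6032 → exclude; stop.
Optimal diet: wireworms, leatherjackets — 2 of 3 types.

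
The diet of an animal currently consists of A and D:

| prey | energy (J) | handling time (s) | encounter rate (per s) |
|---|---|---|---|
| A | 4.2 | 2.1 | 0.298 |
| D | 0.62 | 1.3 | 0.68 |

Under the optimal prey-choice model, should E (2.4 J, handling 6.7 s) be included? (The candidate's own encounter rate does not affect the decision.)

Intake rate on the current diet: R = (0.298×4.2 + 0.68×0.62) / (1 + 0.298×2.1 + 0.68×1.3) = 1.673/2.51 = 0.6667 J/s.
E: E/h = 2.4/6.7 = 0.3582 J/s.
0.3582 < 0.6667, so adding E would lower the average — exclude it.

No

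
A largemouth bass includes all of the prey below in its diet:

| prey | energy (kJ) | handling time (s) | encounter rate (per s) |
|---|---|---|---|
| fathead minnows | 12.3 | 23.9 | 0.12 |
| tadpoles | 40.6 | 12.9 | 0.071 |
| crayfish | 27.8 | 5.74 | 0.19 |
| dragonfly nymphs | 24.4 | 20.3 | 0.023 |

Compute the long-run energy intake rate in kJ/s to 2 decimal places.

Energy encountered per unit search time: 0.12×12.3 + 0.071×40.6 + 0.19×27.8 + 0.023×24.4 = 10.2 kJ/s.
Handling time per unit search time: 0.12×23.9 + 0.071×12.9 + 0.19×5.74 + 0.023×20.3 = 5.341.
Rate = 10.2/(1 + 5.341) = 1.609 kJ/s.

1.61 kJ/s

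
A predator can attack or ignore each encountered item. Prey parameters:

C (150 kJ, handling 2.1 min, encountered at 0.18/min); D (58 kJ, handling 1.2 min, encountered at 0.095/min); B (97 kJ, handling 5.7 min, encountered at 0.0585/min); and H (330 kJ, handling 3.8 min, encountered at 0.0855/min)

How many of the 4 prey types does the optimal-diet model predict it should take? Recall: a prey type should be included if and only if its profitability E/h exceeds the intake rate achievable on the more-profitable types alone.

Rank by E/h (kJ/min): H 86.8, C 71.4, D 48.3, B 17. Include each in turn until the next type's E/h falls below the running intake rate.
Rate on top 1: 21.3. C: 71.4 > 21.3 → include.
Rate on top 2: 32.42. D: 48.3 > 32.42 → include.
Rate on top 3: 33.42. B: 17 < 33.42 → exclude; stop.
Optimal diet: H, C, D — 3 of 4 types.

3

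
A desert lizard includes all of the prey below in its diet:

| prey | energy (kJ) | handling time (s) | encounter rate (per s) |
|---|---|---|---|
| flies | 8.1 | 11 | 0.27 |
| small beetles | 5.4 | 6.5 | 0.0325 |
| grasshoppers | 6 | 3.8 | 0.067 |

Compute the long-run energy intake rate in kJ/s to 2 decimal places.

0.62 kJ/s

R = Σλ_iE_i / (1 + Σλ_ih_i)
Numerator: 0.27×8.1 + 0.0325×5.4 + 0.067×6 = 2.764
Denominator: 1 + 0.27×11 + 0.0325×6.5 + 0.067×3.8 = 4.436
R = 2.764/4.436 = 0.6232 kJ/s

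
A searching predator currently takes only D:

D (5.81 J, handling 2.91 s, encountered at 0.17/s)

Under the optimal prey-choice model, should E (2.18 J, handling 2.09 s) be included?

Yes

Intake rate on the current diet: R = (0.17×5.81) / (1 + 0.17×2.91) = 0.9877/1.495 = 0.6608 J/s.
Profitability of E: 2.18/2.09 = 1.043 J/s.
Since 1.043 > R, including E increases the long-run rate.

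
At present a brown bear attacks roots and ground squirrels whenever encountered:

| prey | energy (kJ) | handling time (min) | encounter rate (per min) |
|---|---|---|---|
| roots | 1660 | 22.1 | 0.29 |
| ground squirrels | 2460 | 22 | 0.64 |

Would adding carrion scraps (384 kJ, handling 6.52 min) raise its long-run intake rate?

No

Current rate: (0.29×1660 + 0.64×2460)/(1 + 0.29×22.1 + 0.64×22) = 95.67 kJ/min.
carrion scraps: E/h = 384/6.52 = 58.9 kJ/min.
58.9 < 95.67, so adding carrion scraps would lower the average — exclude it.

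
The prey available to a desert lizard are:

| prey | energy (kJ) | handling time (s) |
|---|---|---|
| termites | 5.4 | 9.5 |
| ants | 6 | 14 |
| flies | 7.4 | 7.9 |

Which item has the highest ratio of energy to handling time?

Profitability E/h (kJ/s): termites = 5.4/9.5 = 0.568, ants = 6/14 = 0.429, flies = 7.4/7.9 = 0.937.
Ranked: flies > termites > ants.

flies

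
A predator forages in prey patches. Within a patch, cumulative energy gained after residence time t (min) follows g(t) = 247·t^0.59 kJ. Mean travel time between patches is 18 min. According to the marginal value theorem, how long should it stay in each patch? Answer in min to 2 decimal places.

Maximise g(t)/(T+t): set derivative to zero → g'(t)(T+t) = g(t).
g'(t) = 0.59·247·t^-0.41. Setting 0.59·247·t^-0.41 = 247·t^0.59/(18+t) gives 0.59(18+t) = t, so 0.41·t = 0.59×18.
t* = 0.59×18/0.41 = 25.9 min.

25.90 min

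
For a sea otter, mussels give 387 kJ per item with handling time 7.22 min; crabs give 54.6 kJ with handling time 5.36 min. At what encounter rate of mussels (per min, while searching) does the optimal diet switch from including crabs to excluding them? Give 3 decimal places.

0.032 per min

The zero-one rule: include crabs iff E₂/h₂ > λE₁/(1+λh₁). Equality gives the switch point.
λE₁h₂ = E₂ + λE₂h₁ ⇒ λ = E₂/(E₁h₂ − E₂h₁) = 54.6/(2074 − 394.2) = 0.0325 per min.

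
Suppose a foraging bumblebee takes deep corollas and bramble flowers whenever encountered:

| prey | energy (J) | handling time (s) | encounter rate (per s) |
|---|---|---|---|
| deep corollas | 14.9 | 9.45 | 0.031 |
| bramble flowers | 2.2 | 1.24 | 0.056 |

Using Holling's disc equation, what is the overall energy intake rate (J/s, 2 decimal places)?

Energy encountered per unit search time: 0.031×14.9 + 0.056×2.2 = 0.5851 J/s.
Handling time per unit search time: 0.031×9.45 + 0.056×1.24 = 0.3624.
Rate = 0.5851/(1 + 0.3624) = 0.4295 J/s.

0.43 J/s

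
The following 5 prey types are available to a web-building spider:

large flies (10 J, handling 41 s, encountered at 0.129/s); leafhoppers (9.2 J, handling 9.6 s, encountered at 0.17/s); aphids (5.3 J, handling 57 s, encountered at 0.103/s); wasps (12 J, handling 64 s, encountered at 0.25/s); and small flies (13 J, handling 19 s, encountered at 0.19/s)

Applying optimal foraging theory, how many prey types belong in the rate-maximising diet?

Profitabilities (E/h, J/s): leafhoppers 0.958, small flies 0.684, large flies 0.244, wasps 0.188, aphids 0.093. Add prey in this order while the next type's profitability exceeds the intake rate on those already taken.
Rate on top 1: 0.5942. small flies: 0.684 > 0.5942 → include.
Rate on top 2: 0.6463. large flies: 0.244 < 0.6463 → exclude; stop.
Optimal diet: leafhoppers, small flies — 2 of 5 types.

2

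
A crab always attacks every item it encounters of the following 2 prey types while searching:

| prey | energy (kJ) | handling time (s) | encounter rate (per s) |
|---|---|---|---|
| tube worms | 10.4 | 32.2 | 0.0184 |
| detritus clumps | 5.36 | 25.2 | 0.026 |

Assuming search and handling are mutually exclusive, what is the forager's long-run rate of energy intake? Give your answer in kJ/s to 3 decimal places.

0.147 kJ/s

Energy encountered per unit search time: 0.0184×10.4 + 0.026×5.36 = 0.3307 kJ/s.
Handling time per unit search time: 0.0184×32.2 + 0.026×25.2 = 1.248.
Rate = 0.3307/(1 + 1.248) = 0.1471 kJ/s.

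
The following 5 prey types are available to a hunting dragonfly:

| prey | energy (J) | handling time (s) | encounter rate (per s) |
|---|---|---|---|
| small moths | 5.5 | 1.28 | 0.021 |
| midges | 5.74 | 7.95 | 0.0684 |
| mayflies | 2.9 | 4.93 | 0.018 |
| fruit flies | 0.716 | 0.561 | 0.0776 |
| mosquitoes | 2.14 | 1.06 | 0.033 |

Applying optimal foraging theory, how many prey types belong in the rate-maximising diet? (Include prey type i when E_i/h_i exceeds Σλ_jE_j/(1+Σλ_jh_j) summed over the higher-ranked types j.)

Rank by E/h (J/s): small moths 4.3, mosquitoes 2.02, fruit flies 1.28, midges 0.722, mayflies 0.588. Include each in turn until the next type's E/h falls below the running intake rate.
Rate on top 1: 0.1125. mosquitoes: 2.02 > 0.1125 → include.
Rate on top 2: 0.1753. fruit flies: 1.28 > 0.1753 → include.
Rate on top 3: 0.2186. midges: 0.722 > 0.2186 → include.
Rate on top 4: 0.3846. mayflies: 0.588 > 0.3846 → include.
Optimal diet: small moths, mosquitoes, fruit flies, midges, mayflies — 5 of 5 types.

5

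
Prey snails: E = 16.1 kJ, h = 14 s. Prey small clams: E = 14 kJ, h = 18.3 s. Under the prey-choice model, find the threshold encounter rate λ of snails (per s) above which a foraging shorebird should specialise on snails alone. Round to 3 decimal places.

0.142 per s

The zero-one rule: include small clams iff E₂/h₂ > λE₁/(1+λh₁). Equality gives the switch point.
λE₁h₂ = E₂ + λE₂h₁ ⇒ λ = E₂/(E₁h₂ − E₂h₁) = 14/(294.6 − 196) = 0.1419 per s.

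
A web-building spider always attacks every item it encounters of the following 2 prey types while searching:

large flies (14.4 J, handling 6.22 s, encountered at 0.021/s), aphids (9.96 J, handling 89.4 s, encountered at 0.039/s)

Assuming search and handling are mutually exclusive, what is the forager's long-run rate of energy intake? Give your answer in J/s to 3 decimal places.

0.150 J/s

R = Σλ_iE_i / (1 + Σλ_ih_i)
Numerator: 0.021×14.4 + 0.039×9.96 = 0.6908
Denominator: 1 + 0.021×6.22 + 0.039×89.4 = 4.617
R = 0.6908/4.617 = 0.1496 J/s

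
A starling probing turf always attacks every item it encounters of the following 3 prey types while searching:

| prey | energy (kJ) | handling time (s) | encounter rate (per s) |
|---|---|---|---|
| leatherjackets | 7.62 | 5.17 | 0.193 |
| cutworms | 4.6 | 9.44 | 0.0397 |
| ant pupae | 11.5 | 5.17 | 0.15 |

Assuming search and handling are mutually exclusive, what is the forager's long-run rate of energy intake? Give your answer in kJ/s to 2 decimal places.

Energy encountered per unit search time: 0.193×7.62 + 0.0397×4.6 + 0.15×11.5 = 3.378 kJ/s.
Handling time per unit search time: 0.193×5.17 + 0.0397×9.44 + 0.15×5.17 = 2.148.
Rate = 3.378/(1 + 2.148) = 1.073 kJ/s.

1.07 kJ/s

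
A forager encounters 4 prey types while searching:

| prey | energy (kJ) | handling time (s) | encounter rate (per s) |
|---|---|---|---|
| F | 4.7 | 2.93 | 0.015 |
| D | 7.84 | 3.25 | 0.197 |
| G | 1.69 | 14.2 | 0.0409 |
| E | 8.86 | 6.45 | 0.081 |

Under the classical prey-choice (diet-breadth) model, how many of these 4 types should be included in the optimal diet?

E/h in descending order: D 2.41, F 1.6, E 1.37, G 0.119 kJ/s. The optimal diet is the largest prefix of this list for which every included type satisfies E_i/h_i > R on the types above it.
Rate on top 1: 0.9416. F: 1.6 > 0.9416 → include.
Rate on top 2: 0.9589. E: 1.37 > 0.9589 → include.
Rate on top 3: 1.057. G: 0.119 < 1.057 → exclude; stop.
Optimal diet: D, F, E — 3 of 4 types.

3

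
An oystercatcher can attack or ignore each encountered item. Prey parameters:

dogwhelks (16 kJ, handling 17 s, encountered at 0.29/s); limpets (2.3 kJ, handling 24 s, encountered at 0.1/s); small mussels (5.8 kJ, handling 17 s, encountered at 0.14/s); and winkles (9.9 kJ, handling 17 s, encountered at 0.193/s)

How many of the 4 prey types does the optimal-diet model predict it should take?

E/h in descending order: dogwhelks 0.941, winkles 0.582, small mussels 0.341, limpets 0.0958 kJ/s. The optimal diet is the largest prefix of this list for which every included type satisfies E_i/h_i > R on the types above it.
Rate on top 1: 0.7825. winkles: 0.582 < 0.7825 → exclude; stop.
Optimal diet: dogwhelks — 1 of 4 types.

1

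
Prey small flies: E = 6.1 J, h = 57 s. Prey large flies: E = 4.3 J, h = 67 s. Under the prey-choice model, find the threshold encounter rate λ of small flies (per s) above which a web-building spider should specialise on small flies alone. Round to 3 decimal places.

0.026 per s

Drop large flies once their profitability E₂/h₂ falls below the rate achievable on small flies alone: E₂/h₂ = λE₁/(1 + λh₁).
Solve for λ: λE₁h₂ = E₂(1 + λh₁) → λ(E₁h₂ − E₂h₁) = E₂ → λ = E₂/(E₁h₂ − E₂h₁).
λ = 4.3/(6.1×67 − 4.3×57) = 4.3/163.6 = 0.02628 per s.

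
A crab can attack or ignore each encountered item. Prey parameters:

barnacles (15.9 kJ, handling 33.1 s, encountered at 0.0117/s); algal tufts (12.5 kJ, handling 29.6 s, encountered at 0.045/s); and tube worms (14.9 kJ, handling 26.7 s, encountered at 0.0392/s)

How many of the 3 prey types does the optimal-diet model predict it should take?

Profitabilities (E/h, kJ/s): tube worms 0.558, barnacles 0.48, algal tufts 0.422. Add prey in this order while the next type's profitability exceeds the intake rate on those already taken.
Rate on top 1: 0.2854. barnacles: 0.48 > 0.2854 → include.
Rate on top 2: 0.3164. algal tufts: 0.422 > 0.3164 → include.
Optimal diet: tube worms, barnacles, algal tufts — 3 of 3 types.

3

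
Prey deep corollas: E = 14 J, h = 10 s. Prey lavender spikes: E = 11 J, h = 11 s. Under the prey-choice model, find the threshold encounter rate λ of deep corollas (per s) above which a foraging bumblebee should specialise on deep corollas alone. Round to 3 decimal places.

0.250 per s

Drop lavender spikes once their profitability E₂/h₂ falls below the rate achievable on deep corollas alone: E₂/h₂ = λE₁/(1 + λh₁).
Solve for λ: λE₁h₂ = E₂(1 + λh₁) → λ(E₁h₂ − E₂h₁) = E₂ → λ = E₂/(E₁h₂ − E₂h₁).
λ = 11/(14×11 − 11×10) = 11/44 = 0.25 per s.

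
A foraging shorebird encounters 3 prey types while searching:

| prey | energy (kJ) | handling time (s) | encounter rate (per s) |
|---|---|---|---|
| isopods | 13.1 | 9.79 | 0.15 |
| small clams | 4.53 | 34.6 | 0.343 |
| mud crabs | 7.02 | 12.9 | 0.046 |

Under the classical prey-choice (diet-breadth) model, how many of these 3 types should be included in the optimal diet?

1

Rank by E/h (kJ/s): isopods 1.34, mud crabs 0.544, small clams 0.131. Include each in turn until the next type's E/h falls below the running intake rate.
Rate on top 1: 0.796. mud crabs: 0.544 < 0.796 → exclude; stop.
Optimal diet: isopods — 1 of 3 types.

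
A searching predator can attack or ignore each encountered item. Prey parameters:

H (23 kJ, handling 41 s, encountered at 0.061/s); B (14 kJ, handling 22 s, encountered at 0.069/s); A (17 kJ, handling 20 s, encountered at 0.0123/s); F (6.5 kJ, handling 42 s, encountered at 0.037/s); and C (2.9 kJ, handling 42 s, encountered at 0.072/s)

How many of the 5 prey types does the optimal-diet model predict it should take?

Rank by E/h (kJ/s): A 0.85, B 0.636, H 0.561, F 0.155, C 0.069. Include each in turn until the next type's E/h falls below the running intake rate.
Rate on top 1: 0.1678. B: 0.636 > 0.1678 → include.
Rate on top 2: 0.4251. H: 0.561 > 0.4251 → include.
Rate on top 3: 0.4897. F: 0.155 < 0.4897 → exclude; stop.
Optimal diet: A, B, H — 3 of 5 types.

3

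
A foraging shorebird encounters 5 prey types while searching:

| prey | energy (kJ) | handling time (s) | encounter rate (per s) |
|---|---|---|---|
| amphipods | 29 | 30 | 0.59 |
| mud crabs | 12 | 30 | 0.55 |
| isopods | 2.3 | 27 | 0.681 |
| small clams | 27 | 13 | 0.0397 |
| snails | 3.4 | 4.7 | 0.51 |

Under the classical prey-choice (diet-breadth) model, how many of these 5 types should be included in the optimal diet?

Rank by E/h (kJ/s): small clams 2.08, amphipods 0.967, snails 0.723, mud crabs 0.4, isopods 0.0852. Include each in turn until the next type's E/h falls below the running intake rate.
Rate on top 1: 0.707. amphipods: 0.967 > 0.707 → include.
Rate on top 2: 0.9462. snails: 0.723 < 0.9462 → exclude; stop.
Optimal diet: small clams, amphipods — 2 of 5 types.

2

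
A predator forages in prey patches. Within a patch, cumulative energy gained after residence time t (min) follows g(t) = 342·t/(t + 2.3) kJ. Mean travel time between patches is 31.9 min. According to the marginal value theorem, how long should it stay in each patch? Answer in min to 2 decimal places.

8.57 min

Optimal t* satisfies g'(t*) = g(t*)/(T + t*).
g'(t) = 342·2.3/(t + 2.3)². Setting 342·2.3/(t+2.3)² = 342t/[(t+2.3)(31.9+t)] gives 2.3(31.9+t) = t(t+2.3), so t² = 2.3×31.9 = 73.37.
t* = √73.37 = 8.566 min.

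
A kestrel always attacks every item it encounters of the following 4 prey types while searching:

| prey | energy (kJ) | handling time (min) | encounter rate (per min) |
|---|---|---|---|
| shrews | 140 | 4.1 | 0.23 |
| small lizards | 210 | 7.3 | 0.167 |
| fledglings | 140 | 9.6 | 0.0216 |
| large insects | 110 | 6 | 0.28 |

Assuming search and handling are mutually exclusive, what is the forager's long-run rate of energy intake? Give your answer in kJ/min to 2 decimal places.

Energy encountered per unit search time: 0.23×140 + 0.167×210 + 0.0216×140 + 0.28×110 = 101.1 kJ/min.
Handling time per unit search time: 0.23×4.1 + 0.167×7.3 + 0.0216×9.6 + 0.28×6 = 4.049.
Rate = 101.1/(1 + 4.049) = 20.02 kJ/min.

20.02 kJ/min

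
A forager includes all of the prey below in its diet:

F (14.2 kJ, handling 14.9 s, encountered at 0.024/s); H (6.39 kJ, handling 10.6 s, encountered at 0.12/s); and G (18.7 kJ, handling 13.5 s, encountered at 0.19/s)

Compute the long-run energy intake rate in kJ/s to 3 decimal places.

Energy encountered per unit search time: 0.024×14.2 + 0.12×6.39 + 0.19×18.7 = 4.661 kJ/s.
Handling time per unit search time: 0.024×14.9 + 0.12×10.6 + 0.19×13.5 = 4.195.
Rate = 4.661/(1 + 4.195) = 0.8972 kJ/s.

0.897 kJ/s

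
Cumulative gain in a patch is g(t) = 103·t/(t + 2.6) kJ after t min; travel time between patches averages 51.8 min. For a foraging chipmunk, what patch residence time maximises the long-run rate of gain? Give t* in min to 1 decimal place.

Optimal t* satisfies g'(t*) = g(t*)/(T + t*).
g'(t) = 103·2.6/(t + 2.6)². Setting 103·2.6/(t+2.6)² = 103t/[(t+2.6)(51.8+t)] gives 2.6(51.8+t) = t(t+2.6), so t² = 2.6×51.8 = 134.7.
t* = √134.7 = 11.61 min.

11.6 min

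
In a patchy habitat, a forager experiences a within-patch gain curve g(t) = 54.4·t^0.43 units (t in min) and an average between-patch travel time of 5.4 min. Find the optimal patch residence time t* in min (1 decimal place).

4.1 min

By the marginal value theorem, leave when the instantaneous gain rate g'(t) equals the habitat-wide average g(t)/(T + t).
g'(t) = 0.43·54.4·t^-0.57. Setting 0.43·54.4·t^-0.57 = 54.4·t^0.43/(5.4+t) gives 0.43(5.4+t) = t, so 0.57·t = 0.43×5.4.
t* = 0.43×5.4/0.57 = 4.074 min.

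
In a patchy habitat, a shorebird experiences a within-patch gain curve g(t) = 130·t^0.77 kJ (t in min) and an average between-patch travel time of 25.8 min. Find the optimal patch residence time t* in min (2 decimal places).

86.37 min

By the marginal value theorem, leave when the instantaneous gain rate g'(t) equals the habitat-wide average g(t)/(T + t).
g'(t) = 0.77·130·t^-0.23. Setting 0.77·130·t^-0.23 = 130·t^0.77/(25.8+t) gives 0.77(25.8+t) = t, so 0.23·t = 0.77×25.8.
t* = 0.77×25.8/0.23 = 86.37 min.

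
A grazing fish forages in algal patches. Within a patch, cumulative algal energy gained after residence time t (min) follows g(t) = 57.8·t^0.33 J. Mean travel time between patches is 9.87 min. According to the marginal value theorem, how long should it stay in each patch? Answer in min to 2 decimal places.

Optimal t* satisfies g'(t*) = g(t*)/(T + t*).
g'(t) = 0.33·57.8·t^-0.67. Setting 0.33·57.8·t^-0.67 = 57.8·t^0.33/(9.87+t) gives 0.33(9.87+t) = t, so 0.67·t = 0.33×9.87.
t* = 0.33×9.87/0.67 = 4.861 min.

4.86 min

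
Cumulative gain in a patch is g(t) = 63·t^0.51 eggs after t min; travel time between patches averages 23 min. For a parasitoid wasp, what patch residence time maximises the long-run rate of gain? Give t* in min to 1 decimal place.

By the marginal value theorem, leave when the instantaneous gain rate g'(t) equals the habitat-wide average g(t)/(T + t).
g'(t) = 0.51·63·t^-0.49. Setting 0.51·63·t^-0.49 = 63·t^0.51/(23+t) gives 0.51(23+t) = t, so 0.49·t = 0.51×23.
t* = 0.51×23/0.49 = 23.94 min.

23.9 min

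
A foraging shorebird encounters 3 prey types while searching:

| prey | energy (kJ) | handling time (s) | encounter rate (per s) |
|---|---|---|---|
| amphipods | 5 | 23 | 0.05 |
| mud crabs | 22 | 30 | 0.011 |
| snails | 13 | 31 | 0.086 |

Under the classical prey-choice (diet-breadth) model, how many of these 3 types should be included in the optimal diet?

Profitabilities (E/h, kJ/s): mud crabs 0.733, snails 0.419, amphipods 0.217. Add prey in this order while the next type's profitability exceeds the intake rate on those already taken.
Rate on top 1: 0.182. snails: 0.419 > 0.182 → include.
Rate on top 2: 0.3403. amphipods: 0.217 < 0.3403 → exclude; stop.
Optimal diet: mud crabs, snails — 2 of 3 types.

2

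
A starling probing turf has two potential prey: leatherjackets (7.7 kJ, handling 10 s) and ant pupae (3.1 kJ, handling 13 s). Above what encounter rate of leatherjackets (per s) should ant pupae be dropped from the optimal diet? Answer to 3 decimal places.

0.045 per s

At the threshold, the rate on leatherjackets alone equals the profitability of ant pupae: λ·7.7/(1 + λ·10) = 3.1/13 = 0.2385.
Rearranging, λ(7.7 − 0.2385×10) = 0.2385, so λ = 0.2385/5.315 = 0.04486 per s.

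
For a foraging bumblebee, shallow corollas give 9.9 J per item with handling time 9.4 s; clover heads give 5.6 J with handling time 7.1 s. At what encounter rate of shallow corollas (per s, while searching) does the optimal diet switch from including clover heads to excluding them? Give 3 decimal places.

0.317 per s

At the threshold, the rate on shallow corollas alone equals the profitability of clover heads: λ·9.9/(1 + λ·9.4) = 5.6/7.1 = 0.7887.
Rearranging, λ(9.9 − 0.7887×9.4) = 0.7887, so λ = 0.7887/2.486 = 0.3173 per s.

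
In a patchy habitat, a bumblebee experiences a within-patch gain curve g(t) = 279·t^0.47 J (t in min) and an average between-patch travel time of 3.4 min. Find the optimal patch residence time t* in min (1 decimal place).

3.0 min

By the marginal value theorem, leave when the instantaneous gain rate g'(t) equals the habitat-wide average g(t)/(T + t).
g'(t) = 0.47·279·t^-0.53. Setting 0.47·279·t^-0.53 = 279·t^0.47/(3.4+t) gives 0.47(3.4+t) = t, so 0.53·t = 0.47×3.4.
t* = 0.47×3.4/0.53 = 3.015 min.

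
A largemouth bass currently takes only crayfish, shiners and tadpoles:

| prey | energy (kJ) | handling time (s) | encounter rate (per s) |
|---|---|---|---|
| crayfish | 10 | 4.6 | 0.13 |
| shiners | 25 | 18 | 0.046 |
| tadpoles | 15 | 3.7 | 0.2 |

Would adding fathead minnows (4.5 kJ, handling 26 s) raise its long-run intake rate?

No

Intake rate on the current diet: R = (0.13×10 + 0.046×25 + 0.2×15) / (1 + 0.13×4.6 + 0.046×18 + 0.2×3.7) = 5.45/3.166 = 1.721 kJ/s.
fathead minnows: E/h = 4.5/26 = 0.1731 kJ/s.
Since 0.1731 < R, time spent handling fathead minnows is better spent searching.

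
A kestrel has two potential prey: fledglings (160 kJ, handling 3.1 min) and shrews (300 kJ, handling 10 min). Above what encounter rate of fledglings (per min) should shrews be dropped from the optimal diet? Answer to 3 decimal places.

0.448 per min

The zero-one rule: include shrews iff E₂/h₂ > λE₁/(1+λh₁). Equality gives the switch point.
λE₁h₂ = E₂ + λE₂h₁ ⇒ λ = E₂/(E₁h₂ − E₂h₁) = 300/(1600 − 930) = 0.4478 per min.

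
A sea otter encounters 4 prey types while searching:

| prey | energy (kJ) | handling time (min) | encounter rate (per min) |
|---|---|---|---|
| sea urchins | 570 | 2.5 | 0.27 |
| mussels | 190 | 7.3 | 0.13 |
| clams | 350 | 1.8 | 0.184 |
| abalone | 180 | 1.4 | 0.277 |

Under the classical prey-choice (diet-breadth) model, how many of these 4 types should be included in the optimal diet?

Rank by E/h (kJ/min): sea urchins 228, clams 194, abalone 129, mussels 26. Include each in turn until the next type's E/h falls below the running intake rate.
Rate on top 1: 91.88. clams: 194 > 91.88 → include.
Rate on top 2: 108.8. abalone: 129 > 108.8 → include.
Rate on top 3: 112. mussels: 26 < 112 → exclude; stop.
Optimal diet: sea urchins, clams, abalone — 3 of 4 types.

3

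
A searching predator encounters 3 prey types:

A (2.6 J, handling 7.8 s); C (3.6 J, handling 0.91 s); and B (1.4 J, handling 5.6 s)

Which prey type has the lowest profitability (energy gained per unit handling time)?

B

In descending order of E/h:
C: 3.6/0.91 = 3.96 J/s
A: 2.6/7.8 = 0.333 J/s
B: 1.4/5.6 = 0.25 J/s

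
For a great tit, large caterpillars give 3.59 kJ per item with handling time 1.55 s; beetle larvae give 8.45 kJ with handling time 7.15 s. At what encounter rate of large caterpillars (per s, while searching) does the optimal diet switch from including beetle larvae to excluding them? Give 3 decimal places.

At the threshold, the rate on large caterpillars alone equals the profitability of beetle larvae: λ·3.59/(1 + λ·1.55) = 8.45/7.15 = 1.182.
Rearranging, λ(3.59 − 1.182×1.55) = 1.182, so λ = 1.182/1.758 = 0.6722 per s.

0.672 per s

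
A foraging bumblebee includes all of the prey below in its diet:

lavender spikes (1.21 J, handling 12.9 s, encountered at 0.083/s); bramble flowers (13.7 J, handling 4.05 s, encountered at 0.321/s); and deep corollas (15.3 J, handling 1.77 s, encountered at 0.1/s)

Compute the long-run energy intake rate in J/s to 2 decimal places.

R = Σλ_iE_i / (1 + Σλ_ih_i)
Numerator: 0.083×1.21 + 0.321×13.7 + 0.1×15.3 = 6.028
Denominator: 1 + 0.083×12.9 + 0.321×4.05 + 0.1×1.77 = 3.548
R = 6.028/3.548 = 1.699 J/s

1.70 J/s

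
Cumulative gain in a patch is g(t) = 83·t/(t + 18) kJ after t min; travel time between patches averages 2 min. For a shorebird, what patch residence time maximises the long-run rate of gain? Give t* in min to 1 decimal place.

6.0 min

Optimal t* satisfies g'(t*) = g(t*)/(T + t*).
g'(t) = 83·18/(t + 18)². Setting 83·18/(t+18)² = 83t/[(t+18)(2+t)] gives 18(2+t) = t(t+18), so t² = 18×2 = 36.
t* = √36 = 6 min.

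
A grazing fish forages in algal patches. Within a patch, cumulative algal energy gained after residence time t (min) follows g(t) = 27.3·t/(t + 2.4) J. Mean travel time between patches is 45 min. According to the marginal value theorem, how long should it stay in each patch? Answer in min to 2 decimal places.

Optimal t* satisfies g'(t*) = g(t*)/(T + t*).
g'(t) = 27.3·2.4/(t + 2.4)². Setting 27.3·2.4/(t+2.4)² = 27.3t/[(t+2.4)(45+t)] gives 2.4(45+t) = t(t+2.4), so t² = 2.4×45 = 108.
t* = √108 = 10.39 min.

10.39 min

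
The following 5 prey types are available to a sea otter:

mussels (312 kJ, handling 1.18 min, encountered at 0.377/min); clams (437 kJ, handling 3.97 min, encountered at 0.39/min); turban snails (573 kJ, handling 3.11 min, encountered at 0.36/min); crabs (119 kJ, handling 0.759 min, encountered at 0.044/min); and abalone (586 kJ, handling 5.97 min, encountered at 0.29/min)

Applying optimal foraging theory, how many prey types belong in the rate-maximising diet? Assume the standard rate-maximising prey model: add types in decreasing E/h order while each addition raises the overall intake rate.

Rank by E/h (kJ/min): mussels 264, turban snails 184, crabs 157, clams 110, abalone 98.2. Include each in turn until the next type's E/h falls below the running intake rate.
Rate on top 1: 81.41. turban snails: 184 > 81.41 → include.
Rate on top 2: 126.3. crabs: 157 > 126.3 → include.
Rate on top 3: 126.7. clams: 110 < 126.7 → exclude; stop.
Optimal diet: mussels, turban snails, crabs — 3 of 5 types.

3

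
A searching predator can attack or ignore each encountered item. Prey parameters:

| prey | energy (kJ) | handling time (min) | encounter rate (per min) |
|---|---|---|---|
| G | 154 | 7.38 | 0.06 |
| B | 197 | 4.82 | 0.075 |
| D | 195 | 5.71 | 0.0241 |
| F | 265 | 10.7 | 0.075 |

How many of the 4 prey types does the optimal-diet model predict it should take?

4

Rank by E/h (kJ/min): B 40.9, D 34.2, F 24.8, G 20.9. Include each in turn until the next type's E/h falls below the running intake rate.
Rate on top 1: 10.85. D: 34.2 > 10.85 → include.
Rate on top 2: 12.99. F: 24.8 > 12.99 → include.
Rate on top 3: 17.1. G: 20.9 > 17.1 → include.
Optimal diet: B, D, F, G — 4 of 4 types.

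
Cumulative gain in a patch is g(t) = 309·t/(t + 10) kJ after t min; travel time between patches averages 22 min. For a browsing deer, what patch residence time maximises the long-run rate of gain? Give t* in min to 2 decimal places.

Maximise g(t)/(T+t): set derivative to zero → g'(t)(T+t) = g(t).
g'(t) = 309·10/(t + 10)². Setting 309·10/(t+10)² = 309t/[(t+10)(22+t)] gives 10(22+t) = t(t+10), so t² = 10×22 = 220.
t* = √220 = 14.83 min.

14.83 min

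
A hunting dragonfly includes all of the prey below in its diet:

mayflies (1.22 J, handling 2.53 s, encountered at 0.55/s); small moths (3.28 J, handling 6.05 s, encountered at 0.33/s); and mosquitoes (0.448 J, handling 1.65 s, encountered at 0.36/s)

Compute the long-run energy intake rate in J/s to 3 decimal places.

R = Σλ_iE_i / (1 + Σλ_ih_i)
Numerator: 0.55×1.22 + 0.33×3.28 + 0.36×0.448 = 1.915
Denominator: 1 + 0.55×2.53 + 0.33×6.05 + 0.36×1.65 = 4.982
R = 1.915/4.982 = 0.3843 J/s

0.384 J/s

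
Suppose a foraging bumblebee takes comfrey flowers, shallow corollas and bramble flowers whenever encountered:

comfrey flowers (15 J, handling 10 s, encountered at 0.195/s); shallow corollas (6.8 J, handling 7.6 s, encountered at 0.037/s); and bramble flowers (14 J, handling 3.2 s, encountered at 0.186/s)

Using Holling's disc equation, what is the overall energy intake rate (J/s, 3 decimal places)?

R = Σλ_iE_i / (1 + Σλ_ih_i)
Numerator: 0.195×15 + 0.037×6.8 + 0.186×14 = 5.781
Denominator: 1 + 0.195×10 + 0.037×7.6 + 0.186×3.2 = 3.826
R = 5.781/3.826 = 1.511 J/s

1.511 J/s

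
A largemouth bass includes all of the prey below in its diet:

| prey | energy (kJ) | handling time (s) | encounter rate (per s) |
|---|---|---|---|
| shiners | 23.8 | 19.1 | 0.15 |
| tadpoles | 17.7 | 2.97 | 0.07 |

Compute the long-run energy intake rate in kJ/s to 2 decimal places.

1.18 kJ/s

R = (0.15×23.8 + 0.07×17.7) / (1 + 0.15×19.1 + 0.07×2.97) = 4.809/4.073 = 1.181 kJ/s.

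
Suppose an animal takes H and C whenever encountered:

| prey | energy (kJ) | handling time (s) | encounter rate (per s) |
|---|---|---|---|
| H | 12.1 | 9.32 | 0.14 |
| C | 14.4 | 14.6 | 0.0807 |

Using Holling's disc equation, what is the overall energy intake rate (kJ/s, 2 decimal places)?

0.82 kJ/s

R = Σλ_iE_i / (1 + Σλ_ih_i)
Numerator: 0.14×12.1 + 0.0807×14.4 = 2.856
Denominator: 1 + 0.14×9.32 + 0.0807×14.6 = 3.483
R = 2.856/3.483 = 0.82 kJ/s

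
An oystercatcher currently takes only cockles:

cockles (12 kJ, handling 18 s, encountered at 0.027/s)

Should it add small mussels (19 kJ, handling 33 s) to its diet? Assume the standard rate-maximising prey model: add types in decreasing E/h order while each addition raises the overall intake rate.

Yes

Intake rate on the current diet: R = (0.027×12) / (1 + 0.027×18) = 0.324/1.486 = 0.218 kJ/s.
Profitability of small mussels: 19/33 = 0.5758 kJ/s.
Since 0.5758 > R, including small mussels increases the long-run rate.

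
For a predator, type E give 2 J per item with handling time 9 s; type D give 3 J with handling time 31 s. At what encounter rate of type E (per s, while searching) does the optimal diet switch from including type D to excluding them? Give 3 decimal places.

Drop type D once their profitability E₂/h₂ falls below the rate achievable on type E alone: E₂/h₂ = λE₁/(1 + λh₁).
Solve for λ: λE₁h₂ = E₂(1 + λh₁) → λ(E₁h₂ − E₂h₁) = E₂ → λ = E₂/(E₁h₂ − E₂h₁).
λ = 3/(2×31 − 3×9) = 3/35 = 0.08571 per s.

0.086 per s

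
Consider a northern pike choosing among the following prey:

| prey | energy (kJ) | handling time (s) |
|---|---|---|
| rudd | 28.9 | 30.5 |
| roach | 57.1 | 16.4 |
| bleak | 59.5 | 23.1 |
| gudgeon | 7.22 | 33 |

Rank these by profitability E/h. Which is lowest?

gudgeon

In descending order of E/h:
roach: 57.1/16.4 = 3.48 kJ/s
bleak: 59.5/23.1 = 2.58 kJ/s
rudd: 28.9/30.5 = 0.948 kJ/s
gudgeon: 7.22/33 = 0.219 kJ/s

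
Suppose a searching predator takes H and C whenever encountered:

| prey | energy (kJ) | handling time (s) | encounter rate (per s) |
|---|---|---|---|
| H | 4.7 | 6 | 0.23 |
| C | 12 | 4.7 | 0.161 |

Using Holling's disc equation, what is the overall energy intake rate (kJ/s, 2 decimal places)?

Energy encountered per unit search time: 0.23×4.7 + 0.161×12 = 3.013 kJ/s.
Handling time per unit search time: 0.23×6 + 0.161×4.7 = 2.137.
Rate = 3.013/(1 + 2.137) = 0.9606 kJ/s.

0.96 kJ/s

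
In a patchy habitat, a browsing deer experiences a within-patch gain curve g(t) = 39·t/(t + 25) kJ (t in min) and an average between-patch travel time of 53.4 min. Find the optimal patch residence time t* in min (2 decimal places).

36.54 min

By the marginal value theorem, leave when the instantaneous gain rate g'(t) equals the habitat-wide average g(t)/(T + t).
g'(t) = 39·25/(t + 25)². Setting 39·25/(t+25)² = 39t/[(t+25)(53.4+t)] gives 25(53.4+t) = t(t+25), so t² = 25×53.4 = 1335.
t* = √1335 = 36.54 min.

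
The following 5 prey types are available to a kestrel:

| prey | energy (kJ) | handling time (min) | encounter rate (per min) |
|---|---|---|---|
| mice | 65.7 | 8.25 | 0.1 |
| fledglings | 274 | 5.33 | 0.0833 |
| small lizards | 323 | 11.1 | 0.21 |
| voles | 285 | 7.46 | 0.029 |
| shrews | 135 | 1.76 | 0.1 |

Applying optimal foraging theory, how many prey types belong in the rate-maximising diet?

Profitabilities (E/h, kJ/min): shrews 76.7, fledglings 51.4, voles 38.2, small lizards 29.1, mice 7.96. Add prey in this order while the next type's profitability exceeds the intake rate on those already taken.
Rate on top 1: 11.48. fledglings: 51.4 > 11.48 → include.
Rate on top 2: 22.42. voles: 38.2 > 22.42 → include.
Rate on top 3: 24.28. small lizards: 29.1 > 24.28 → include.
Rate on top 4: 26.98. mice: 7.96 < 26.98 → exclude; stop.
Optimal diet: shrews, fledglings, voles, small lizards — 4 of 5 types.

4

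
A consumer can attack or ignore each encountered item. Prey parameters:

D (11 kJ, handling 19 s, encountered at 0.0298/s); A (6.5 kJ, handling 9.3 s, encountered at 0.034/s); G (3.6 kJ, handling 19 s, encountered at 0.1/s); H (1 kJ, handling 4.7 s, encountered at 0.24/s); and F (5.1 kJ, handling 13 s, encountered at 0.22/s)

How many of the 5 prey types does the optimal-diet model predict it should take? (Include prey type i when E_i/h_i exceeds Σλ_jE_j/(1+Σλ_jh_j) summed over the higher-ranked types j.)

3

Profitabilities (E/h, kJ/s): A 0.699, D 0.579, F 0.392, H 0.213, G 0.189. Add prey in this order while the next type's profitability exceeds the intake rate on those already taken.
Rate on top 1: 0.1679. D: 0.579 > 0.1679 → include.
Rate on top 2: 0.2915. F: 0.392 > 0.2915 → include.
Rate on top 3: 0.3523. H: 0.213 < 0.3523 → exclude; stop.
Optimal diet: A, D, F — 3 of 5 types.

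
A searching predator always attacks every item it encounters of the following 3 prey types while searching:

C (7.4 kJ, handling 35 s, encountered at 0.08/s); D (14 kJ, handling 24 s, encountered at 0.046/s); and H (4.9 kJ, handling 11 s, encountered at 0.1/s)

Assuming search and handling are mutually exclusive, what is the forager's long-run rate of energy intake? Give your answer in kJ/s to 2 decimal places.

0.29 kJ/s

Energy encountered per unit search time: 0.08×7.4 + 0.046×14 + 0.1×4.9 = 1.726 kJ/s.
Handling time per unit search time: 0.08×35 + 0.046×24 + 0.1×11 = 5.004.
Rate = 1.726/(1 + 5.004) = 0.2875 kJ/s.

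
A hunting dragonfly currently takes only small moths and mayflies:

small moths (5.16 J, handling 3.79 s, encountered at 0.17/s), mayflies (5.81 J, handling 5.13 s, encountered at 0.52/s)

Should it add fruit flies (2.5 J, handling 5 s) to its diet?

No

Intake rate on the current diet: R = (0.17×5.16 + 0.52×5.81) / (1 + 0.17×3.79 + 0.52×5.13) = 3.898/4.312 = 0.9041 J/s.
Profitability of fruit flies: 2.5/5 = 0.5 J/s.
0.5 < 0.9041, so adding fruit flies would lower the average — exclude it.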